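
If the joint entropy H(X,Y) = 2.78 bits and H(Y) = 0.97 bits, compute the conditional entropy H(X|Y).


H(X|Y) = H(X,Y) - H(Y) = 2.78 - 0.97 = 1.81

1.81 bits


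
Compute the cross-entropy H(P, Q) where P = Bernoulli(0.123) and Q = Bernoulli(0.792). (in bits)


H(P,Q) = -p*log2(q) - (1-p)*log2(1-q). -0.123*log2(0.792) = 0.041381; -0.877*log2(0.208) = 1.986707. H(P,Q) = 0.041381 + 1.986707 = 2.0281

2.0281 bits


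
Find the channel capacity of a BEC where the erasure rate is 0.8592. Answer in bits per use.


C = 1 - epsilon = 1 - 0.8592 = 0.1408

0.1408 bits


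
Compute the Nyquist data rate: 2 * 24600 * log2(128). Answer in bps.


Rate = 2 * B * log2(M) = 2 * 24600 * 7.0 = 344400.0

344400.0 bps


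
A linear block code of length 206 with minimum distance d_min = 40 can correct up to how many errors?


Correction capability = floor((d-1)/2) = floor((40-1)/2) = 19

19 errors


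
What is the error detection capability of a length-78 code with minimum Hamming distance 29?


Detection capability = d_min - 1 = 29 - 1 = 28

28 errors


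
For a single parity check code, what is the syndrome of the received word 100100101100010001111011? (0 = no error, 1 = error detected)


Syndrome = XOR of all bits = 1 XOR 0 XOR 0 XOR 1 XOR 0 XOR 0 XOR 1 XOR 0 XOR 1 XOR 1 XOR 0 XOR 0 XOR 0 XOR 1 XOR 0 XOR 0 XOR 0 XOR 1 XOR 1 XOR 1 XOR 1 XOR 0 XOR 1 XOR 1 = 0

0


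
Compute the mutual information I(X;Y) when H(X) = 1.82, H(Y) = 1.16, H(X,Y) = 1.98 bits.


I(X;Y) = H(X) + H(Y) - H(X,Y) = 1.82 + 1.16 - 1.98 = 1.0

1.0 bits


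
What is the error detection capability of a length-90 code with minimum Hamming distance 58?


Detection capability = d_min - 1 = 58 - 1 = 57

57 errors


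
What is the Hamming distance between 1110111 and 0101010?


Count differing positions: ^ . ^ ^ ^ . ^ = 5 differences

5


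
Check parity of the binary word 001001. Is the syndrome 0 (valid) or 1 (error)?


Syndrome = XOR of all bits = 0 XOR 0 XOR 1 XOR 0 XOR 0 XOR 1 = 0

0


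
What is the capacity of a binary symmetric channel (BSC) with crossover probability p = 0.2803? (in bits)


H(p) = -p*log2(p) - (1-p)*log2(1-p) = -0.2803*log2(0.2803) - 0.7197*log2(0.7197) = 0.514338 + 0.341521 = 0.8559. C = 1 - H(p) = 1 - 0.8559 = 0.1441

0.1441 bits


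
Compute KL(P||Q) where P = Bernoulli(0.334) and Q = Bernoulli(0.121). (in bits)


KL = p*log2(p/q) + (1-p)*log2((1-p)/(1-q)) = 0.334*log2(0.334/0.121) + 0.666*log2(0.666/0.879) = 0.2226

0.2226 bits


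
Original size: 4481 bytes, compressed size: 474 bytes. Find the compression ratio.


Ratio = original / compressed = 4481 / 474 = 9.4536

9.4536


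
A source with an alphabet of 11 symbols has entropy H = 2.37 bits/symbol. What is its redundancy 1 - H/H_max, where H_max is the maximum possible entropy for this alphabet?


H_max = log2(K) = log2(11) = 3.4594 bits/symbol. Redundancy = 1 - H/H_max = 1 - 2.37/3.4594 = 1 - 0.6851 = 0.3149

0.3149


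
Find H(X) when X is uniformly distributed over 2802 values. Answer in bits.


H = log2(n) = log2(2802) = 11.4522

11.4522 bits


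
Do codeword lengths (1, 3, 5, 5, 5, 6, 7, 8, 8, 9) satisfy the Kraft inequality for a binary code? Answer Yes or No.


Kraft sum = sum(2^(-l_i)) = 0.752, need <= 1. Result: satisfied (a binary prefix-free code with these lengths exists)

Yes


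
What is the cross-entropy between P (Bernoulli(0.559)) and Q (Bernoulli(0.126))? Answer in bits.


H(P,Q) = -p*log2(q) - (1-p)*log2(1-q). -0.559*log2(0.126) = 1.670574; -0.441*log2(0.874) = 0.085684. H(P,Q) = 1.670574 + 0.085684 = 1.7563

1.7563 bits


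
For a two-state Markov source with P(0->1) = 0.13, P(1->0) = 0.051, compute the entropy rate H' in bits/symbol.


Stationary distribution: pi_0 = p10/(p01+p10) = 0.2818, pi_1 = 0.7182. Entropy rate H' = pi_0*H(p01) + pi_1*H(p10) = 0.2818*0.5574 + 0.7182*0.2906 = 0.3658

0.3658 bits/symbol


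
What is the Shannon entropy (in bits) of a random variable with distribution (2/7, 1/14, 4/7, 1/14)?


H = -sum(p_i * log2(p_i)). Terms: -(2/7)*log2(2/7) = 0.516387; -(1/14)*log2(1/14) = 0.271954; -(4/7)*log2(4/7) = 0.461346; -(1/14)*log2(1/14) = 0.271954. H = 0.516387 + 0.271954 + 0.461346 + 0.271954 = 1.5216

1.5216 bits


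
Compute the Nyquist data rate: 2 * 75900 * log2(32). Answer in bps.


Rate = 2 * B * log2(M) = 2 * 75900 * 5.0 = 759000.0

759000.0 bps


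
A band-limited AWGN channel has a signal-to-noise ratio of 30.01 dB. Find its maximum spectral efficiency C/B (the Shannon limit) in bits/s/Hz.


SNR_linear = 10^(30.01/10) = 1002.3052; C/B = log2(1 + SNR_linear) = log2(1 + 1002.3052) = 9.9705

9.9705 bits/s/Hz


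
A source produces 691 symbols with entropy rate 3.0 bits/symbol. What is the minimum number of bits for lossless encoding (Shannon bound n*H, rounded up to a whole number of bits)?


Minimum bits >= n * H = 691 * 3.0 = 2073.0, rounded up to a whole number of bits = 2073

2073 bits


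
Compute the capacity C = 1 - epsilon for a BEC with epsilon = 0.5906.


C = 1 - epsilon = 1 - 0.5906 = 0.4094

0.4094 bits


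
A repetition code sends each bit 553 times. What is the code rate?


Rate = k/n = 1/553

1/553


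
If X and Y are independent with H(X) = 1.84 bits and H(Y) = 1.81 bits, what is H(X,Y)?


For independent variables, H(X,Y) = H(X) + H(Y) = 1.84 + 1.81 = 3.65

3.65 bits


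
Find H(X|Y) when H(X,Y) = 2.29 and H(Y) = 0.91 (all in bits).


H(X|Y) = H(X,Y) - H(Y) = 2.29 - 0.91 = 1.38

1.38 bits


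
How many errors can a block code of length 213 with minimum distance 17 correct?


Correction capability = floor((d-1)/2) = floor((17-1)/2) = 8

8 errors


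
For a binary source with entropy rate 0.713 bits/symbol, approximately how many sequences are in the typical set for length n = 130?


log2|A_typical| = nH = 130 * 0.713 = 92.69, so |A_typical| ~ 2^92.69 = 7.989e+27

7.989e+27


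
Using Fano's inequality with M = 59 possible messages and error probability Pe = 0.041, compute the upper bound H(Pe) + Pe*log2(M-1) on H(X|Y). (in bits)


H(Pe) = -Pe*log2(Pe) - (1-Pe)*log2(1-Pe) = -0.041*log2(0.041) - 0.959*log2(0.959) = 0.188938 + 0.057921 = 0.2469. Pe*log2(M-1) = 0.041*log2(58) = 0.240177. Bound = H(Pe) + Pe*log2(M-1) = 0.188938 + 0.057921 + 0.240177 = 0.487

0.487 bits


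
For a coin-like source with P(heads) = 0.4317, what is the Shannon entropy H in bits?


H = -p*log2(p) - (1-p)*log2(1-p). -0.4317*log2(0.4317) = 0.523177; -0.5683*log2(0.5683) = 0.463321. H = 0.523177 + 0.463321 = 0.9865

0.9865 bits


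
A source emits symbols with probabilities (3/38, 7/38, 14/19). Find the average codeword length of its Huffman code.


Huffman construction (repeatedly merge the two least-probable nodes; each merge adds 1 bit to every symbol beneath it): 3/38 + 7/38 = 5/19; 5/19 + 14/19 = 1. Resulting codeword lengths (in the order the probabilities were given): (2, 2, 1). L_avg = sum(p_i * l_i) = 3/38*2 + 7/38*2 + 14/19*1 = 24/19 = 1.2632

1.2632 bits


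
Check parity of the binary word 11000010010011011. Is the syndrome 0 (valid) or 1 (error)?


Syndrome = XOR of all bits = 1 XOR 1 XOR 0 XOR 0 XOR 0 XOR 0 XOR 1 XOR 0 XOR 0 XOR 1 XOR 0 XOR 0 XOR 1 XOR 1 XOR 0 XOR 1 XOR 1 = 0

0


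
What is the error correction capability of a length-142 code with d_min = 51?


Correction capability = floor((d-1)/2) = floor((51-1)/2) = 25

25 errors


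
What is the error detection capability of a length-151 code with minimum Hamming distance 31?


Detection capability = d_min - 1 = 31 - 1 = 30

30 errors


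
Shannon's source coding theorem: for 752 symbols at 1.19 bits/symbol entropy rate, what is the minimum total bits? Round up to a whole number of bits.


Minimum bits >= n * H = 752 * 1.19 = 894.88, rounded up to a whole number of bits = 895

895 bits


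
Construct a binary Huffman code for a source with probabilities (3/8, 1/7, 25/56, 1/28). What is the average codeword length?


Huffman construction (repeatedly merge the two least-probable nodes; each merge adds 1 bit to every symbol beneath it): 1/28 + 1/7 = 5/28; 5/28 + 3/8 = 31/56; 25/56 + 31/56 = 1. Resulting codeword lengths (in the order the probabilities were given): (2, 3, 1, 3). L_avg = sum(p_i * l_i) = 3/8*2 + 1/7*3 + 25/56*1 + 1/28*3 = 97/56 = 1.7321

1.7321 bits


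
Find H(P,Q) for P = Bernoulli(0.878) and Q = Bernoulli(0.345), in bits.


H(P,Q) = -p*log2(q) - (1-p)*log2(1-q). -0.878*log2(0.345) = 1.348021; -0.122*log2(0.655) = 0.074473. H(P,Q) = 1.348021 + 0.074473 = 1.4225

1.4225 bits


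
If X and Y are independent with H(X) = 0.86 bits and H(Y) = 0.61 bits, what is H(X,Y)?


For independent variables, H(X,Y) = H(X) + H(Y) = 0.86 + 0.61 = 1.47

1.47 bits


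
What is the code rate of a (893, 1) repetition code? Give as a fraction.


Rate = k/n = 1/893

1/893


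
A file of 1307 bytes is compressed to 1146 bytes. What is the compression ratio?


Ratio = original / compressed = 1307 / 1146 = 1.1405

1.1405


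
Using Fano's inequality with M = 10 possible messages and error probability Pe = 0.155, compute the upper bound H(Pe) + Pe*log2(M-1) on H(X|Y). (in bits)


H(Pe) = -Pe*log2(Pe) - (1-Pe)*log2(1-Pe) = -0.155*log2(0.155) - 0.845*log2(0.845) = 0.416897 + 0.205315 = 0.6222. Pe*log2(M-1) = 0.155*log2(9) = 0.491338. Bound = H(Pe) + Pe*log2(M-1) = 0.416897 + 0.205315 + 0.491338 = 1.1136

1.1136 bits


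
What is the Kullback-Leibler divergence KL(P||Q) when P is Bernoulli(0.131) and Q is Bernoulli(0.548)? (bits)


KL = p*log2(p/q) + (1-p)*log2((1-p)/(1-q)) = 0.131*log2(0.131/0.548) + 0.869*log2(0.869/0.452) = 0.549

0.549 bits


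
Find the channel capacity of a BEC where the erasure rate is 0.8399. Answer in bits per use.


C = 1 - epsilon = 1 - 0.8399 = 0.1601

0.1601 bits


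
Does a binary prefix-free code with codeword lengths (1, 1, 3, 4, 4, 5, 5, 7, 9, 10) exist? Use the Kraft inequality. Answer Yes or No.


Kraft sum = sum(2^(-l_i)) = 1.3232, need <= 1. Result: violated (a binary prefix-free code with these lengths cannot exist)

No


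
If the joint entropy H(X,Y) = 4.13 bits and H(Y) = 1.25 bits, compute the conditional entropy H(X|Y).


H(X|Y) = H(X,Y) - H(Y) = 4.13 - 1.25 = 2.88

2.88 bits


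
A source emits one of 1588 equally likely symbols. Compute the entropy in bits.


H = log2(n) = log2(1588) = 10.633

10.633 bits


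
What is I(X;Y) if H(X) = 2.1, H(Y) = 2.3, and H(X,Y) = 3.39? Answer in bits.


I(X;Y) = H(X) + H(Y) - H(X,Y) = 2.1 + 2.3 - 3.39 = 1.01

1.01 bits


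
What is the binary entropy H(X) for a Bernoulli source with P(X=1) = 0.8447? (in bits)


H = -p*log2(p) - (1-p)*log2(1-p). -0.8447*log2(0.8447) = 0.205675; -0.1553*log2(0.1553) = 0.417271. H = 0.205675 + 0.417271 = 0.6229

0.6229 bits


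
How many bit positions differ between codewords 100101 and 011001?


Count differing positions: ^ ^ ^ ^ . . = 4 differences

4


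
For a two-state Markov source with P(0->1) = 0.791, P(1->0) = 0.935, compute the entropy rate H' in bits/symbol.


Stationary distribution: pi_0 = p10/(p01+p10) = 0.5417, pi_1 = 0.4583. Entropy rate H' = pi_0*H(p01) + pi_1*H(p10) = 0.5417*0.7396 + 0.4583*0.347 = 0.5597

0.5597 bits/symbol


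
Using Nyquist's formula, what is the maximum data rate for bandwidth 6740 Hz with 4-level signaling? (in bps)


Rate = 2 * B * log2(M) = 2 * 6740 * 2.0 = 26960.0

26960.0 bps


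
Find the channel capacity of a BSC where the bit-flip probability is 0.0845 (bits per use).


H(p) = -p*log2(p) - (1-p)*log2(1-p) = -0.0845*log2(0.0845) - 0.9155*log2(0.9155) = 0.301234 + 0.116606 = 0.4178. C = 1 - H(p) = 1 - 0.4178 = 0.5822

0.5822 bits


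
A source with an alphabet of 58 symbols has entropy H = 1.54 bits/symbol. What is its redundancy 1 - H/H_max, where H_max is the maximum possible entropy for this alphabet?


H_max = log2(K) = log2(58) = 5.858 bits/symbol. Redundancy = 1 - H/H_max = 1 - 1.54/5.858 = 1 - 0.2629 = 0.7371

0.7371


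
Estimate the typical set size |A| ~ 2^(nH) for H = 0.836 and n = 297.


log2|A_typical| = nH = 297 * 0.836 = 248.292, so |A_typical| ~ 2^248.292 = 5.538e+74

5.538e+74


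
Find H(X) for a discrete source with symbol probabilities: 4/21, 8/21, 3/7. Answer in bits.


H = -sum(p_i * log2(p_i)). Terms: -(4/21)*log2(4/21) = 0.455680; -(8/21)*log2(8/21) = 0.530407; -(3/7)*log2(3/7) = 0.523882. H = 0.455680 + 0.530407 + 0.523882 = 1.51

1.51 bits


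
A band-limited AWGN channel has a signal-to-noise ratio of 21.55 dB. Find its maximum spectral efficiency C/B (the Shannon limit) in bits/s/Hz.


SNR_linear = 10^(21.55/10) = 142.8894; C/B = log2(1 + SNR_linear) = log2(1 + 142.8894) = 7.1688

7.1688 bits/s/Hz


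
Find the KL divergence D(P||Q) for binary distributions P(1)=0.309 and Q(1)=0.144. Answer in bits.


KL = p*log2(p/q) + (1-p)*log2((1-p)/(1-q)) = 0.309*log2(0.309/0.144) + 0.691*log2(0.691/0.856) = 0.1269

0.1269 bits


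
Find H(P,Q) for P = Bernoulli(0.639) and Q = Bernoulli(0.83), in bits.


H(P,Q) = -p*log2(q) - (1-p)*log2(1-q). -0.639*log2(0.83) = 0.171774; -0.361*log2(0.17) = 0.922858. H(P,Q) = 0.171774 + 0.922858 = 1.0946

1.0946 bits


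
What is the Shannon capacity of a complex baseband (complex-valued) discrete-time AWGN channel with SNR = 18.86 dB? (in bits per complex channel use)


SNR_linear = 10^(18.86/10) = 76.913; C = log2(1 + SNR_linear) = log2(1 + 76.913) = 6.2838

6.2838 bits/channel use


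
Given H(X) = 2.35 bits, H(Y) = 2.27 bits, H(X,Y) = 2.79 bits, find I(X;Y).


I(X;Y) = H(X) + H(Y) - H(X,Y) = 2.35 + 2.27 - 2.79 = 1.83

1.83 bits


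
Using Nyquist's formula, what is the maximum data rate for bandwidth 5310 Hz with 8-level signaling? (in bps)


Rate = 2 * B * log2(M) = 2 * 5310 * 3.0 = 31860.0

31860.0 bps


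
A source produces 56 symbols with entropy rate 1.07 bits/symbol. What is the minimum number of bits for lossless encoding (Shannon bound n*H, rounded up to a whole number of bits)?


Minimum bits >= n * H = 56 * 1.07 = 59.92, rounded up to a whole number of bits = 60

60 bits


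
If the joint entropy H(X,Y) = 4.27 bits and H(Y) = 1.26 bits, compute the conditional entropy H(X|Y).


H(X|Y) = H(X,Y) - H(Y) = 4.27 - 1.26 = 3.01

3.01 bits


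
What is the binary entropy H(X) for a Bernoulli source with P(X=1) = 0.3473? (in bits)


H = -p*log2(p) - (1-p)*log2(1-p). -0.3473*log2(0.3473) = 0.529891; -0.6527*log2(0.6527) = 0.401742. H = 0.529891 + 0.401742 = 0.9316

0.9316 bits


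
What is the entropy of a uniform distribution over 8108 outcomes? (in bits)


H = log2(n) = log2(8108) = 12.9851

12.9851 bits


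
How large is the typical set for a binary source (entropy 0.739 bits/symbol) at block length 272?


log2|A_typical| = nH = 272 * 0.739 = 201.008, so |A_typical| ~ 2^201.008 = 3.232e+60

3.232e+60


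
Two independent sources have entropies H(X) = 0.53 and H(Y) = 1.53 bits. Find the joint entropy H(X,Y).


For independent variables, H(X,Y) = H(X) + H(Y) = 0.53 + 1.53 = 2.06

2.06 bits


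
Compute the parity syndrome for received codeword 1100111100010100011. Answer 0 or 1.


Syndrome = XOR of all bits = 1 XOR 1 XOR 0 XOR 0 XOR 1 XOR 1 XOR 1 XOR 1 XOR 0 XOR 0 XOR 0 XOR 1 XOR 0 XOR 1 XOR 0 XOR 0 XOR 0 XOR 1 XOR 1 = 0

0


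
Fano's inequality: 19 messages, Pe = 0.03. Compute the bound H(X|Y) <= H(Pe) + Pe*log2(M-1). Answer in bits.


H(Pe) = -Pe*log2(Pe) - (1-Pe)*log2(1-Pe) = -0.03*log2(0.03) - 0.97*log2(0.97) = 0.151767 + 0.042625 = 0.1944. Pe*log2(M-1) = 0.03*log2(18) = 0.125098. Bound = H(Pe) + Pe*log2(M-1) = 0.151767 + 0.042625 + 0.125098 = 0.3195

0.3195 bits


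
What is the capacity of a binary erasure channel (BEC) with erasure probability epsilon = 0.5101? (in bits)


C = 1 - epsilon = 1 - 0.5101 = 0.4899

0.4899 bits


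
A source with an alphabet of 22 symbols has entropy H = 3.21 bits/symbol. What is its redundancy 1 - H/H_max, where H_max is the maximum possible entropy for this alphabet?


H_max = log2(K) = log2(22) = 4.4594 bits/symbol. Redundancy = 1 - H/H_max = 1 - 3.21/4.4594 = 1 - 0.7198 = 0.2802

0.2802


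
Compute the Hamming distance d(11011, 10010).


Count differing positions: . ^ . . ^ = 2 differences

2


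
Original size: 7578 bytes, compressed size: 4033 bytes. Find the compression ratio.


Ratio = original / compressed = 7578 / 4033 = 1.879

1.879


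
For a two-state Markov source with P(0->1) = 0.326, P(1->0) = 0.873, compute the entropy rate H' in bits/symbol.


Stationary distribution: pi_0 = p10/(p01+p10) = 0.7281, pi_1 = 0.2719. Entropy rate H' = pi_0*H(p01) + pi_1*H(p10) = 0.7281*0.9108 + 0.2719*0.5492 = 0.8125

0.8125 bits/symbol


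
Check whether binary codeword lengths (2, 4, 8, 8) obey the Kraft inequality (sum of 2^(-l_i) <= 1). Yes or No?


Kraft sum = sum(2^(-l_i)) = 0.3203, need <= 1. Result: satisfied (a binary prefix-free code with these lengths exists)

Yes


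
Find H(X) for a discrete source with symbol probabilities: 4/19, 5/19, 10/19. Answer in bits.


H = -sum(p_i * log2(p_i)). Terms: -(4/19)*log2(4/19) = 0.473248; -(5/19)*log2(5/19) = 0.506842; -(10/19)*log2(10/19) = 0.487368. H = 0.473248 + 0.506842 + 0.487368 = 1.4675

1.4675 bits


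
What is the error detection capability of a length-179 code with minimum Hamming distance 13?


Detection capability = d_min - 1 = 13 - 1 = 12

12 errors


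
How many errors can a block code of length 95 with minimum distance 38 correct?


Correction capability = floor((d-1)/2) = floor((38-1)/2) = 18

18 errors


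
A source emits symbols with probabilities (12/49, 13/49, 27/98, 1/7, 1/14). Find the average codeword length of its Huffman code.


Huffman construction (repeatedly merge the two least-probable nodes; each merge adds 1 bit to every symbol beneath it): 1/14 + 1/7 = 3/14; 3/14 + 12/49 = 45/98; 13/49 + 27/98 = 53/98; 45/98 + 53/98 = 1. Resulting codeword lengths (in the order the probabilities were given): (2, 2, 2, 3, 3). L_avg = sum(p_i * l_i) = 12/49*2 + 13/49*2 + 27/98*2 + 1/7*3 + 1/14*3 = 31/14 = 2.2143

2.2143 bits


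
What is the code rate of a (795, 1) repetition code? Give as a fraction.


Rate = k/n = 1/795

1/795


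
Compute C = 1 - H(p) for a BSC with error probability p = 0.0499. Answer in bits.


H(p) = -p*log2(p) - (1-p)*log2(1-p) = -0.0499*log2(0.0499) - 0.9501*log2(0.9501) = 0.215808 + 0.070164 = 0.286. C = 1 - H(p) = 1 - 0.286 = 0.714

0.714 bits


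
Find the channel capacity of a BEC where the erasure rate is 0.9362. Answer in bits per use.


C = 1 - epsilon = 1 - 0.9362 = 0.0638

0.0638 bits


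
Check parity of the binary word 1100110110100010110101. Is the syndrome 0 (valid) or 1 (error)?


Syndrome = XOR of all bits = 1 XOR 1 XOR 0 XOR 0 XOR 1 XOR 1 XOR 0 XOR 1 XOR 1 XOR 0 XOR 1 XOR 0 XOR 0 XOR 0 XOR 1 XOR 0 XOR 1 XOR 1 XOR 0 XOR 1 XOR 0 XOR 1 = 0

0


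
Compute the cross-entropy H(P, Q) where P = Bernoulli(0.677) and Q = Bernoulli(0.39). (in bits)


H(P,Q) = -p*log2(q) - (1-p)*log2(1-q). -0.677*log2(0.39) = 0.919673; -0.323*log2(0.61) = 0.230337. H(P,Q) = 0.919673 + 0.230337 = 1.15

1.15 bits


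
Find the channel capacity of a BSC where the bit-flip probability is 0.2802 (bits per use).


H(p) = -p*log2(p) - (1-p)*log2(1-p) = -0.2802*log2(0.2802) - 0.7198*log2(0.7198) = 0.514299 + 0.341424 = 0.8557. C = 1 - H(p) = 1 - 0.8557 = 0.1443

0.1443 bits


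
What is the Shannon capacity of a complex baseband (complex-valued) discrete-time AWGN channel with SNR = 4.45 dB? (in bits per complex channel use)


SNR_linear = 10^(4.45/10) = 2.7861; C = log2(1 + SNR_linear) = log2(1 + 2.7861) = 1.9207

1.9207 bits/channel use


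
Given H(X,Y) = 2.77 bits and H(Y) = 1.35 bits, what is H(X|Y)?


H(X|Y) = H(X,Y) - H(Y) = 2.77 - 1.35 = 1.42

1.42 bits


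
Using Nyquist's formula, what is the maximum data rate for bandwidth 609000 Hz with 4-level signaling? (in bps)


Rate = 2 * B * log2(M) = 2 * 609000 * 2.0 = 2436000.0

2436000.0 bps


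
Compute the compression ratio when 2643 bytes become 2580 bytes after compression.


Ratio = original / compressed = 2643 / 2580 = 1.0244

1.0244


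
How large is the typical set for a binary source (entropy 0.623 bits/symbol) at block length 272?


log2|A_typical| = nH = 272 * 0.623 = 169.456, so |A_typical| ~ 2^169.456 = 1.026e+51

1.026e+51


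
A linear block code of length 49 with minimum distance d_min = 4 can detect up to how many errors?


Detection capability = d_min - 1 = 4 - 1 = 3

3 errors


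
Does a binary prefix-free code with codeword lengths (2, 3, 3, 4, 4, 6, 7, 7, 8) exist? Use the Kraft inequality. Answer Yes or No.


Kraft sum = sum(2^(-l_i)) = 0.6602, need <= 1. Result: satisfied (a binary prefix-free code with these lengths exists)

Yes


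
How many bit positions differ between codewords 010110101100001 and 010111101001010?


Count differing positions: . . . . . ^ . . . ^ . ^ . ^ ^ = 5 differences

5


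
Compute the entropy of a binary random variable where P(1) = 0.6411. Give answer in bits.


H = -p*log2(p) - (1-p)*log2(1-p). -0.6411*log2(0.6411) = 0.411188; -0.3589*log2(0.3589) = 0.530578. H = 0.411188 + 0.530578 = 0.9418

0.9418 bits


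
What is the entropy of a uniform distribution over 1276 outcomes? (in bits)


H = log2(n) = log2(1276) = 10.3174

10.3174 bits


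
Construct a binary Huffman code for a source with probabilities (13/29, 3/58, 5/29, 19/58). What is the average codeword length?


Huffman construction (repeatedly merge the two least-probable nodes; each merge adds 1 bit to every symbol beneath it): 3/58 + 5/29 = 13/58; 13/58 + 19/58 = 16/29; 13/29 + 16/29 = 1. Resulting codeword lengths (in the order the probabilities were given): (1, 3, 3, 2). L_avg = sum(p_i * l_i) = 13/29*1 + 3/58*3 + 5/29*3 + 19/58*2 = 103/58 = 1.7759

1.7759 bits


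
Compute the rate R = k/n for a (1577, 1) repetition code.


Rate = k/n = 1/1577

1/1577


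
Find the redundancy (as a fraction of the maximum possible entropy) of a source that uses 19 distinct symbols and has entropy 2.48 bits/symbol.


H_max = log2(K) = log2(19) = 4.2479 bits/symbol. Redundancy = 1 - H/H_max = 1 - 2.48/4.2479 = 1 - 0.5838 = 0.4162

0.4162


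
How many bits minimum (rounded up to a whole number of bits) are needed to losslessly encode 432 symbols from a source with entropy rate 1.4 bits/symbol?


Minimum bits >= n * H = 432 * 1.4 = 604.8, rounded up to a whole number of bits = 605

605 bits


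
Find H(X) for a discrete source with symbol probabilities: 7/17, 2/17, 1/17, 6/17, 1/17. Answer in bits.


H = -sum(p_i * log2(p_i)). Terms: -(7/17)*log2(7/17) = 0.527103; -(2/17)*log2(2/17) = 0.363231; -(1/17)*log2(1/17) = 0.240439; -(6/17)*log2(6/17) = 0.530294; -(1/17)*log2(1/17) = 0.240439. H = 0.527103 + 0.363231 + 0.240439 + 0.530294 + 0.240439 = 1.9015

1.9015 bits


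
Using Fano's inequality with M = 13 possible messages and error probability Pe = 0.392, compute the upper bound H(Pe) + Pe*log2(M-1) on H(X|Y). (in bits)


H(Pe) = -Pe*log2(Pe) - (1-Pe)*log2(1-Pe) = -0.392*log2(0.392) - 0.608*log2(0.608) = 0.529621 + 0.436457 = 0.9661. Pe*log2(M-1) = 0.392*log2(12) = 1.405305. Bound = H(Pe) + Pe*log2(M-1) = 0.529621 + 0.436457 + 1.405305 = 2.3714

2.3714 bits


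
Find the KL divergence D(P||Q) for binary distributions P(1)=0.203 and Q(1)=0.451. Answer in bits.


KL = p*log2(p/q) + (1-p)*log2((1-p)/(1-q)) = 0.203*log2(0.203/0.451) + 0.797*log2(0.797/0.549) = 0.1948

0.1948 bits


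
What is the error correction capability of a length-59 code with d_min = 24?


Correction capability = floor((d-1)/2) = floor((24-1)/2) = 11

11 errors


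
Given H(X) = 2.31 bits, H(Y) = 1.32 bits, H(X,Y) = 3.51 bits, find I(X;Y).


I(X;Y) = H(X) + H(Y) - H(X,Y) = 2.31 + 1.32 - 3.51 = 0.12

0.12 bits


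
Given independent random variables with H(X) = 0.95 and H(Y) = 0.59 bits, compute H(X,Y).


For independent variables, H(X,Y) = H(X) + H(Y) = 0.95 + 0.59 = 1.54

1.54 bits


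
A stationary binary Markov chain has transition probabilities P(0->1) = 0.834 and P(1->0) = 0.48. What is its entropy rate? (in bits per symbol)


Stationary distribution: pi_0 = p10/(p01+p10) = 0.3653, pi_1 = 0.6347. Entropy rate H' = pi_0*H(p01) + pi_1*H(p10) = 0.3653*0.6485 + 0.6347*0.9988 = 0.8709

0.8709 bits/symbol


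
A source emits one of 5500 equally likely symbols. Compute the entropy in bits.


H = log2(n) = log2(5500) = 12.4252

12.4252 bits


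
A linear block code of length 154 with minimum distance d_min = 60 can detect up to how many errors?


Detection capability = d_min - 1 = 60 - 1 = 59

59 errors


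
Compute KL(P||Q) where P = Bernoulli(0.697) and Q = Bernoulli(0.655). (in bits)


KL = p*log2(p/q) + (1-p)*log2((1-p)/(1-q)) = 0.697*log2(0.697/0.655) + 0.303*log2(0.303/0.345) = 0.0058

0.0058 bits


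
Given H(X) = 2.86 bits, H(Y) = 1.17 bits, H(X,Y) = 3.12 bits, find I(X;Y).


I(X;Y) = H(X) + H(Y) - H(X,Y) = 2.86 + 1.17 - 3.12 = 0.91

0.91 bits


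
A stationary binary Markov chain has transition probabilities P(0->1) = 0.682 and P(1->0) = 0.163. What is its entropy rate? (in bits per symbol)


Stationary distribution: pi_0 = p10/(p01+p10) = 0.1929, pi_1 = 0.8071. Entropy rate H' = pi_0*H(p01) + pi_1*H(p10) = 0.1929*0.9022 + 0.8071*0.6414 = 0.6917

0.6917 bits/symbol


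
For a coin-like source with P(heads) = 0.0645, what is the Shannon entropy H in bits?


H = -p*log2(p) - (1-p)*log2(1-p). -0.0645*log2(0.0645) = 0.255069; -0.9355*log2(0.9355) = 0.089986. H = 0.255069 + 0.089986 = 0.3451

0.3451 bits


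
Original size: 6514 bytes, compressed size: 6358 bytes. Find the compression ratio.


Ratio = original / compressed = 6514 / 6358 = 1.0245

1.0245


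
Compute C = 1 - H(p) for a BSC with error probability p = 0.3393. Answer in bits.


H(p) = -p*log2(p) - (1-p)*log2(1-p) = -0.3393*log2(0.3393) - 0.6607*log2(0.6607) = 0.529093 + 0.395054 = 0.9241. C = 1 - H(p) = 1 - 0.9241 = 0.0759

0.0759 bits


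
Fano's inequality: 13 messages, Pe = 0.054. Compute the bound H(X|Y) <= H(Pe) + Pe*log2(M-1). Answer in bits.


H(Pe) = -Pe*log2(Pe) - (1-Pe)*log2(1-Pe) = -0.054*log2(0.054) - 0.946*log2(0.946) = 0.227388 + 0.075763 = 0.3032. Pe*log2(M-1) = 0.054*log2(12) = 0.193588. Bound = H(Pe) + Pe*log2(M-1) = 0.227388 + 0.075763 + 0.193588 = 0.4967

0.4967 bits


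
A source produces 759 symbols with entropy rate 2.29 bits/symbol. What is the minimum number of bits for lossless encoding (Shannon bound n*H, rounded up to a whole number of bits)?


Minimum bits >= n * H = 759 * 2.29 = 1738.11, rounded up to a whole number of bits = 1739

1739 bits


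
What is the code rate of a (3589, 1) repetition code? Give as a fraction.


Rate = k/n = 1/3589

1/3589


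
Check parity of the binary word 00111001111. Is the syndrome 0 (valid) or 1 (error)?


Syndrome = XOR of all bits = 0 XOR 0 XOR 1 XOR 1 XOR 1 XOR 0 XOR 0 XOR 1 XOR 1 XOR 1 XOR 1 = 1

1


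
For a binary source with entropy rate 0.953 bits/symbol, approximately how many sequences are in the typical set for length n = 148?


log2|A_typical| = nH = 148 * 0.953 = 141.044, so |A_typical| ~ 2^141.044 = 2.874e+42

2.874e+42


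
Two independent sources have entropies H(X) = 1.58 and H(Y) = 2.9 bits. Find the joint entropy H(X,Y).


For independent variables, H(X,Y) = H(X) + H(Y) = 1.58 + 2.9 = 4.48

4.48 bits


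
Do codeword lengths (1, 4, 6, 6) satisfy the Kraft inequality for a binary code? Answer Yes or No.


Kraft sum = sum(2^(-l_i)) = 0.5938, need <= 1. Result: satisfied (a binary prefix-free code with these lengths exists)

Yes


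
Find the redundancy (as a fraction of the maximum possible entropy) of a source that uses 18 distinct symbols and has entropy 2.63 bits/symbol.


H_max = log2(K) = log2(18) = 4.1699 bits/symbol. Redundancy = 1 - H/H_max = 1 - 2.63/4.1699 = 1 - 0.6307 = 0.3693

0.3693


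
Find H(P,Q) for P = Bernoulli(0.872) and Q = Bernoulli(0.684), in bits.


H(P,Q) = -p*log2(q) - (1-p)*log2(1-q). -0.872*log2(0.684) = 0.477797; -0.128*log2(0.316) = 0.212736. H(P,Q) = 0.477797 + 0.212736 = 0.6905

0.6905 bits


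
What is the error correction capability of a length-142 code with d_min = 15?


Correction capability = floor((d-1)/2) = floor((15-1)/2) = 7

7 errors


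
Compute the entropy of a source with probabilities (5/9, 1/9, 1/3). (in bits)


H = -sum(p_i * log2(p_i)). Terms: -(5/9)*log2(5/9) = 0.471109; -(1/9)*log2(1/9) = 0.352214; -(1/3)*log2(1/3) = 0.528321. H = 0.471109 + 0.352214 + 0.528321 = 1.3516

1.3516 bits


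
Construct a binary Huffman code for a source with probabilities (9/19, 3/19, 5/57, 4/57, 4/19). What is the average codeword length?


Huffman construction (repeatedly merge the two least-probable nodes; each merge adds 1 bit to every symbol beneath it): 4/57 + 5/57 = 3/19; 3/19 + 3/19 = 6/19; 4/19 + 6/19 = 10/19; 9/19 + 10/19 = 1. Resulting codeword lengths (in the order the probabilities were given): (1, 3, 4, 4, 2). L_avg = sum(p_i * l_i) = 9/19*1 + 3/19*3 + 5/57*4 + 4/57*4 + 4/19*2 = 2

2.0 bits


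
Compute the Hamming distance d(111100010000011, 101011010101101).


Count differing positions: . ^ . ^ ^ ^ . . . ^ . ^ ^ ^ . = 8 differences

8


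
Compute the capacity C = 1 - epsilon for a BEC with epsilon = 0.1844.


C = 1 - epsilon = 1 - 0.1844 = 0.8156

0.8156 bits


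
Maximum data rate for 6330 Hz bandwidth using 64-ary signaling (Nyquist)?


Rate = 2 * B * log2(M) = 2 * 6330 * 6.0 = 75960.0

75960.0 bps


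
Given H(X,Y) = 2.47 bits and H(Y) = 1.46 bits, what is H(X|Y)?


H(X|Y) = H(X,Y) - H(Y) = 2.47 - 1.46 = 1.01

1.01 bits


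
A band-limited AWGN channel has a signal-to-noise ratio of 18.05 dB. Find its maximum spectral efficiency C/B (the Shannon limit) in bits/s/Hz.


SNR_linear = 10^(18.05/10) = 63.8263; C/B = log2(1 + SNR_linear) = log2(1 + 63.8263) = 6.0185

6.0185 bits/s/Hz


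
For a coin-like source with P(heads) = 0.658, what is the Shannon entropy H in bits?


H = -p*log2(p) - (1-p)*log2(1-p). -0.658*log2(0.658) = 0.397327; -0.342*log2(0.342) = 0.529393. H = 0.397327 + 0.529393 = 0.9267

0.9267 bits


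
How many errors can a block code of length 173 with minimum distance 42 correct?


Correction capability = floor((d-1)/2) = floor((42-1)/2) = 20

20 errors


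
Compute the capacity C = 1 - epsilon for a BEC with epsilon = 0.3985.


C = 1 - epsilon = 1 - 0.3985 = 0.6015

0.6015 bits


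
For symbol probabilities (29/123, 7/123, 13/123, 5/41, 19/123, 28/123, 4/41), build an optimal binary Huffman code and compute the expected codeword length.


Huffman construction (repeatedly merge the two least-probable nodes; each merge adds 1 bit to every symbol beneath it): 7/123 + 4/41 = 19/123; 13/123 + 5/41 = 28/123; 19/123 + 19/123 = 38/123; 28/123 + 28/123 = 56/123; 29/123 + 38/123 = 67/123; 56/123 + 67/123 = 1. Resulting codeword lengths (in the order the probabilities were given): (2, 4, 3, 3, 3, 2, 4). L_avg = sum(p_i * l_i) = 29/123*2 + 7/123*4 + 13/123*3 + 5/41*3 + 19/123*3 + 28/123*2 + 4/41*4 = 331/123 = 2.6911

2.6911 bits


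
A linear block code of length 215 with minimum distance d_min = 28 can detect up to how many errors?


Detection capability = d_min - 1 = 28 - 1 = 27

27 errors


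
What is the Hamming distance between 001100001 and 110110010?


Count differing positions: ^ ^ ^ . ^ . . ^ ^ = 6 differences

6


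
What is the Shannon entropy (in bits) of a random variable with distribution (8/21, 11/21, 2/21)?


H = -sum(p_i * log2(p_i)). Terms: -(8/21)*log2(8/21) = 0.530407; -(11/21)*log2(11/21) = 0.488654; -(2/21)*log2(2/21) = 0.323078. H = 0.530407 + 0.488654 + 0.323078 = 1.3421

1.3421 bits


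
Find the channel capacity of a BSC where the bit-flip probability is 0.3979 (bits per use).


H(p) = -p*log2(p) - (1-p)*log2(1-p) = -0.3979*log2(0.3979) - 0.6021*log2(0.6021) = 0.529017 + 0.440692 = 0.9697. C = 1 - H(p) = 1 - 0.9697 = 0.0303

0.0303 bits


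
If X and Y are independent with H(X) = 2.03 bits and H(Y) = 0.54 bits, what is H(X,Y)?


For independent variables, H(X,Y) = H(X) + H(Y) = 2.03 + 0.54 = 2.57

2.57 bits


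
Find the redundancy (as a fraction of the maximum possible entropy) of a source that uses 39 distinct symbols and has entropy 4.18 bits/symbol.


H_max = log2(K) = log2(39) = 5.2854 bits/symbol. Redundancy = 1 - H/H_max = 1 - 4.18/5.2854 = 1 - 0.7909 = 0.2091

0.2091


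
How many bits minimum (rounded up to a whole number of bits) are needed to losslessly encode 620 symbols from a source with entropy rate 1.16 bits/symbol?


Minimum bits >= n * H = 620 * 1.16 = 719.2, rounded up to a whole number of bits = 720

720 bits


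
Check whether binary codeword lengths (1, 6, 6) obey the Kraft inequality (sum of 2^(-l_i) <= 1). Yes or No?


Kraft sum = sum(2^(-l_i)) = 0.5312, need <= 1. Result: satisfied (a binary prefix-free code with these lengths exists)

Yes


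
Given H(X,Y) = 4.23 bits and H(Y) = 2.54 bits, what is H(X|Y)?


H(X|Y) = H(X,Y) - H(Y) = 4.23 - 2.54 = 1.69

1.69 bits


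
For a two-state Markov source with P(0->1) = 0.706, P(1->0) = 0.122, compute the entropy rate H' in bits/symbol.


Stationary distribution: pi_0 = p10/(p01+p10) = 0.1473, pi_1 = 0.8527. Entropy rate H' = pi_0*H(p01) + pi_1*H(p10) = 0.1473*0.8738 + 0.8527*0.5351 = 0.585

0.585 bits/symbol


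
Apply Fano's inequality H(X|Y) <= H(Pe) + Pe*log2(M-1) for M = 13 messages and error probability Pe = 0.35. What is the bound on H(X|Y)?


H(Pe) = -Pe*log2(Pe) - (1-Pe)*log2(1-Pe) = -0.35*log2(0.35) - 0.65*log2(0.65) = 0.530101 + 0.403967 = 0.9341. Pe*log2(M-1) = 0.35*log2(12) = 1.254737. Bound = H(Pe) + Pe*log2(M-1) = 0.530101 + 0.403967 + 1.254737 = 2.1888

2.1888 bits


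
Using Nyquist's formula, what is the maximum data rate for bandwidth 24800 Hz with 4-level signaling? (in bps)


Rate = 2 * B * log2(M) = 2 * 24800 * 2.0 = 99200.0

99200.0 bps


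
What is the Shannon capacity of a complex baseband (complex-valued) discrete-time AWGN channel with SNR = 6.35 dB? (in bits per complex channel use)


SNR_linear = 10^(6.35/10) = 4.3152; C = log2(1 + SNR_linear) = log2(1 + 4.3152) = 2.4101

2.4101 bits/channel use


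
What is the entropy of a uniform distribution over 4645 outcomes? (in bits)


H = log2(n) = log2(4645) = 12.1815

12.1815 bits


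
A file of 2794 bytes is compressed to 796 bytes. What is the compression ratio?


Ratio = original / compressed = 2794 / 796 = 3.5101

3.5101


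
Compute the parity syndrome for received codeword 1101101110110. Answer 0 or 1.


Syndrome = XOR of all bits = 1 XOR 1 XOR 0 XOR 1 XOR 1 XOR 0 XOR 1 XOR 1 XOR 1 XOR 0 XOR 1 XOR 1 XOR 0 = 1

1


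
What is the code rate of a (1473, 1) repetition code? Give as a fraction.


Rate = k/n = 1/1473

1/1473


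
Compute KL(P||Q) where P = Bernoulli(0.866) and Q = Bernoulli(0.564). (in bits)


KL = p*log2(p/q) + (1-p)*log2((1-p)/(1-q)) = 0.866*log2(0.866/0.564) + 0.134*log2(0.134/0.436) = 0.3077

0.3077 bits


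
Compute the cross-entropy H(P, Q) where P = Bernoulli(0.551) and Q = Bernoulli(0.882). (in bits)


H(P,Q) = -p*log2(q) - (1-p)*log2(1-q). -0.551*log2(0.882) = 0.099813; -0.449*log2(0.118) = 1.384330. H(P,Q) = 0.099813 + 1.384330 = 1.4841

1.4841 bits


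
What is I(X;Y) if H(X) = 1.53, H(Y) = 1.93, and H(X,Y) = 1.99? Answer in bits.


I(X;Y) = H(X) + H(Y) - H(X,Y) = 1.53 + 1.93 - 1.99 = 1.47

1.47 bits


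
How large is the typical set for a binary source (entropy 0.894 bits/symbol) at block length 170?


log2|A_typical| = nH = 170 * 0.894 = 151.98, so |A_typical| ~ 2^151.98 = 5.630e+45

5.630e+45


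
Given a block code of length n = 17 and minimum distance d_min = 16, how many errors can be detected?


Detection capability = d_min - 1 = 16 - 1 = 15

15 errors


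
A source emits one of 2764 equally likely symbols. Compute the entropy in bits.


H = log2(n) = log2(2764) = 11.4325

11.4325 bits


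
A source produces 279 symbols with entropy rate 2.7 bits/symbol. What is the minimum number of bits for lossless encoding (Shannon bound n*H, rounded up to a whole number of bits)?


Minimum bits >= n * H = 279 * 2.7 = 753.3, rounded up to a whole number of bits = 754

754 bits


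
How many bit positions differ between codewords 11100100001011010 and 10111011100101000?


Count differing positions: . ^ . ^ ^ ^ ^ ^ ^ . ^ ^ ^ . . ^ . = 11 differences

11


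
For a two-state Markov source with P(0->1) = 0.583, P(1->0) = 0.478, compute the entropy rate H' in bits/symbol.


Stationary distribution: pi_0 = p10/(p01+p10) = 0.4505, pi_1 = 0.5495. Entropy rate H' = pi_0*H(p01) + pi_1*H(p10) = 0.4505*0.98 + 0.5495*0.9986 = 0.9902

0.9902 bits/symbol


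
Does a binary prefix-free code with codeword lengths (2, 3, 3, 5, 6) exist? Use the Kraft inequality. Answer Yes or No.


Kraft sum = sum(2^(-l_i)) = 0.5469, need <= 1. Result: satisfied (a binary prefix-free code with these lengths exists)

Yes


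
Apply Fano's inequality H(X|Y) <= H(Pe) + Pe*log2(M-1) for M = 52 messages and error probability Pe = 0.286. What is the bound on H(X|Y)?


H(Pe) = -Pe*log2(Pe) - (1-Pe)*log2(1-Pe) = -0.286*log2(0.286) - 0.714*log2(0.714) = 0.516491 + 0.347007 = 0.8635. Pe*log2(M-1) = 0.286*log2(51) = 1.622314. Bound = H(Pe) + Pe*log2(M-1) = 0.516491 + 0.347007 + 1.622314 = 2.4858

2.4858 bits


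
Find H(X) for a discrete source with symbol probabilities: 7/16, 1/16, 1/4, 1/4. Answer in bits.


H = -sum(p_i * log2(p_i)). Terms: -(7/16)*log2(7/16) = 0.521782; -(1/16)*log2(1/16) = 0.250000; -(1/4)*log2(1/4) = 0.500000; -(1/4)*log2(1/4) = 0.500000. H = 0.521782 + 0.250000 + 0.500000 + 0.500000 = 1.7718

1.7718 bits


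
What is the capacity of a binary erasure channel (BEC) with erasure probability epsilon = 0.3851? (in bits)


C = 1 - epsilon = 1 - 0.3851 = 0.6149

0.6149 bits


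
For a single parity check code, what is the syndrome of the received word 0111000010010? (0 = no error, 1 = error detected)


Syndrome = XOR of all bits = 0 XOR 1 XOR 1 XOR 1 XOR 0 XOR 0 XOR 0 XOR 0 XOR 1 XOR 0 XOR 0 XOR 1 XOR 0 = 1

1


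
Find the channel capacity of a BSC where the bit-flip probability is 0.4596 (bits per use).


H(p) = -p*log2(p) - (1-p)*log2(1-p) = -0.4596*log2(0.4596) - 0.5404*log2(0.5404) = 0.515464 + 0.479821 = 0.9953. C = 1 - H(p) = 1 - 0.9953 = 0.0047

0.0047 bits


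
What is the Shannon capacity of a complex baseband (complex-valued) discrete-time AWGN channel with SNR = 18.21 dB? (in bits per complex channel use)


SNR_linear = 10^(18.21/10) = 66.2217; C = log2(1 + SNR_linear) = log2(1 + 66.2217) = 6.0709

6.0709 bits/channel use


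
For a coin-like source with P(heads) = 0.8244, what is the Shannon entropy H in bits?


H = -p*log2(p) - (1-p)*log2(1-p). -0.8244*log2(0.8244) = 0.229664; -0.1756*log2(0.1756) = 0.440692. H = 0.229664 + 0.440692 = 0.6704

0.6704 bits


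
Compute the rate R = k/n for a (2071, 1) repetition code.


Rate = k/n = 1/2071

1/2071


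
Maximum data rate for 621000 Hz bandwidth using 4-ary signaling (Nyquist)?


Rate = 2 * B * log2(M) = 2 * 621000 * 2.0 = 2484000.0

2484000.0 bps


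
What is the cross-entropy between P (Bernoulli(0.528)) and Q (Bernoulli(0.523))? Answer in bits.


H(P,Q) = -p*log2(q) - (1-p)*log2(1-q). -0.528*log2(0.523) = 0.493742; -0.472*log2(0.477) = 0.504067. H(P,Q) = 0.493742 + 0.504067 = 0.9978

0.9978 bits


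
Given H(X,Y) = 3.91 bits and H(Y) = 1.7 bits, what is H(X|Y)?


H(X|Y) = H(X,Y) - H(Y) = 3.91 - 1.7 = 2.21

2.21 bits
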